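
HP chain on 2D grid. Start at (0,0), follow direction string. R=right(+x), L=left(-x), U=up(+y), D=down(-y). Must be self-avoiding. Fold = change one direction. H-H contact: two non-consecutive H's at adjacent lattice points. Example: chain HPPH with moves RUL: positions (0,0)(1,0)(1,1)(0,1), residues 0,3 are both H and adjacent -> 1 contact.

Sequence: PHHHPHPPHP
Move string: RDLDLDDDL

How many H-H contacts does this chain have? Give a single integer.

Answer: 0

Derivation:
Positions: [(0, 0), (1, 0), (1, -1), (0, -1), (0, -2), (-1, -2), (-1, -3), (-1, -4), (-1, -5), (-2, -5)]
No H-H contacts found.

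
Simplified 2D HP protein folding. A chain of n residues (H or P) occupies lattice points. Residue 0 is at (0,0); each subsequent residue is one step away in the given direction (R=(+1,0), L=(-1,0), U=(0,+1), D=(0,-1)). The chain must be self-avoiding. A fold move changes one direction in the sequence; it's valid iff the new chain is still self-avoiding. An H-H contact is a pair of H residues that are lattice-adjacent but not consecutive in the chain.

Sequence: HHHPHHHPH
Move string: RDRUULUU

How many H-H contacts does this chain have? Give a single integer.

Answer: 2

Derivation:
Positions: [(0, 0), (1, 0), (1, -1), (2, -1), (2, 0), (2, 1), (1, 1), (1, 2), (1, 3)]
H-H contact: residue 1 @(1,0) - residue 4 @(2, 0)
H-H contact: residue 1 @(1,0) - residue 6 @(1, 1)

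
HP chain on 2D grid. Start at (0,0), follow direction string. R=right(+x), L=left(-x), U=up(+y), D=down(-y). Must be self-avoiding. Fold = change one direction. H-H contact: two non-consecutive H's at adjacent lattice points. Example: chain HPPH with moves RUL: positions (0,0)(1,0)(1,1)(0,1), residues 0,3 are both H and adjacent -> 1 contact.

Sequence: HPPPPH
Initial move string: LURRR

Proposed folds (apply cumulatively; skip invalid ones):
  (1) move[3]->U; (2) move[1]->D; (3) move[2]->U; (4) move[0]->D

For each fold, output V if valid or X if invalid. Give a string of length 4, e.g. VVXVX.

Initial: LURRR -> [(0, 0), (-1, 0), (-1, 1), (0, 1), (1, 1), (2, 1)]
Fold 1: move[3]->U => LURUR VALID
Fold 2: move[1]->D => LDRUR INVALID (collision), skipped
Fold 3: move[2]->U => LUUUR VALID
Fold 4: move[0]->D => DUUUR INVALID (collision), skipped

Answer: VXVX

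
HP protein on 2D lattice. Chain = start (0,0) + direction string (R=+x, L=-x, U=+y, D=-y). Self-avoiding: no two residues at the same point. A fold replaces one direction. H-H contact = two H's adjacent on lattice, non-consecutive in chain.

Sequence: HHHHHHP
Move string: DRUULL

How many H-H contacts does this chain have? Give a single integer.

Positions: [(0, 0), (0, -1), (1, -1), (1, 0), (1, 1), (0, 1), (-1, 1)]
H-H contact: residue 0 @(0,0) - residue 3 @(1, 0)
H-H contact: residue 0 @(0,0) - residue 5 @(0, 1)

Answer: 2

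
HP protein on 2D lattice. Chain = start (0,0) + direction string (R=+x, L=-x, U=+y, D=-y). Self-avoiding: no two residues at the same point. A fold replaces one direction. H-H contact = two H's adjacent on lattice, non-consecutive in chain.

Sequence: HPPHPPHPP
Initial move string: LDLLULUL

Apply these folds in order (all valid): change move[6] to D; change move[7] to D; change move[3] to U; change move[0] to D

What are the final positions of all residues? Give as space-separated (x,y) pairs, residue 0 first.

Initial moves: LDLLULUL
Fold: move[6]->D => LDLLULDL (positions: [(0, 0), (-1, 0), (-1, -1), (-2, -1), (-3, -1), (-3, 0), (-4, 0), (-4, -1), (-5, -1)])
Fold: move[7]->D => LDLLULDD (positions: [(0, 0), (-1, 0), (-1, -1), (-2, -1), (-3, -1), (-3, 0), (-4, 0), (-4, -1), (-4, -2)])
Fold: move[3]->U => LDLUULDD (positions: [(0, 0), (-1, 0), (-1, -1), (-2, -1), (-2, 0), (-2, 1), (-3, 1), (-3, 0), (-3, -1)])
Fold: move[0]->D => DDLUULDD (positions: [(0, 0), (0, -1), (0, -2), (-1, -2), (-1, -1), (-1, 0), (-2, 0), (-2, -1), (-2, -2)])

Answer: (0,0) (0,-1) (0,-2) (-1,-2) (-1,-1) (-1,0) (-2,0) (-2,-1) (-2,-2)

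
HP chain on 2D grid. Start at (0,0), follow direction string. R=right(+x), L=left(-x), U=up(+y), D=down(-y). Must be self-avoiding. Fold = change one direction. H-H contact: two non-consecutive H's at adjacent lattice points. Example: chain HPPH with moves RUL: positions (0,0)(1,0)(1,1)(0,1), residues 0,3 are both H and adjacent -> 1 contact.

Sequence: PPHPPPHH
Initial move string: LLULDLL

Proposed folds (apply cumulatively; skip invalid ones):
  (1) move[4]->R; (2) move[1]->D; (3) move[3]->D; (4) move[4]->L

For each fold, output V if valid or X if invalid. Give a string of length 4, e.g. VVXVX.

Initial: LLULDLL -> [(0, 0), (-1, 0), (-2, 0), (-2, 1), (-3, 1), (-3, 0), (-4, 0), (-5, 0)]
Fold 1: move[4]->R => LLULRLL INVALID (collision), skipped
Fold 2: move[1]->D => LDULDLL INVALID (collision), skipped
Fold 3: move[3]->D => LLUDDLL INVALID (collision), skipped
Fold 4: move[4]->L => LLULLLL VALID

Answer: XXXV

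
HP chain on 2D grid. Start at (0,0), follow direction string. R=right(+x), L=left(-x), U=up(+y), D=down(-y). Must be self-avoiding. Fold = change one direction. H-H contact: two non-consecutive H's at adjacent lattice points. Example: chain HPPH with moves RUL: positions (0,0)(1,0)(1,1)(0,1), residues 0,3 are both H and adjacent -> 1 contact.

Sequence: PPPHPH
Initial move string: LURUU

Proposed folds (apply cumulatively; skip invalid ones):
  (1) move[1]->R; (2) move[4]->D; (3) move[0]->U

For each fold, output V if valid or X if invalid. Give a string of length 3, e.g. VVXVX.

Answer: XXV

Derivation:
Initial: LURUU -> [(0, 0), (-1, 0), (-1, 1), (0, 1), (0, 2), (0, 3)]
Fold 1: move[1]->R => LRRUU INVALID (collision), skipped
Fold 2: move[4]->D => LURUD INVALID (collision), skipped
Fold 3: move[0]->U => UURUU VALID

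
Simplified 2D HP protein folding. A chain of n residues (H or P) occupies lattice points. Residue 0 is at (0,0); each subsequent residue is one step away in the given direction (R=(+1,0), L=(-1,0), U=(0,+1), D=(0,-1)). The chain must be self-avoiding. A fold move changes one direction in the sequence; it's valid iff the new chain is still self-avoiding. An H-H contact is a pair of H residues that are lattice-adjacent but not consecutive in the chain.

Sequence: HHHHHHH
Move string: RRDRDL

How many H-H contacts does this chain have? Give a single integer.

Answer: 1

Derivation:
Positions: [(0, 0), (1, 0), (2, 0), (2, -1), (3, -1), (3, -2), (2, -2)]
H-H contact: residue 3 @(2,-1) - residue 6 @(2, -2)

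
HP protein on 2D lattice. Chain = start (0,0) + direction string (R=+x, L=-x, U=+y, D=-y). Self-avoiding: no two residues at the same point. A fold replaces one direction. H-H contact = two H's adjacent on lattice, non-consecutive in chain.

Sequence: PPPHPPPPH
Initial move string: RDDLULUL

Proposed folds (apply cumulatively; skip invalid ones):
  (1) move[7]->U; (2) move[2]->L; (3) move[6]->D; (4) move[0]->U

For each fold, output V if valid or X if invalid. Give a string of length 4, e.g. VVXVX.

Initial: RDDLULUL -> [(0, 0), (1, 0), (1, -1), (1, -2), (0, -2), (0, -1), (-1, -1), (-1, 0), (-2, 0)]
Fold 1: move[7]->U => RDDLULUU VALID
Fold 2: move[2]->L => RDLLULUU VALID
Fold 3: move[6]->D => RDLLULDU INVALID (collision), skipped
Fold 4: move[0]->U => UDLLULUU INVALID (collision), skipped

Answer: VVXX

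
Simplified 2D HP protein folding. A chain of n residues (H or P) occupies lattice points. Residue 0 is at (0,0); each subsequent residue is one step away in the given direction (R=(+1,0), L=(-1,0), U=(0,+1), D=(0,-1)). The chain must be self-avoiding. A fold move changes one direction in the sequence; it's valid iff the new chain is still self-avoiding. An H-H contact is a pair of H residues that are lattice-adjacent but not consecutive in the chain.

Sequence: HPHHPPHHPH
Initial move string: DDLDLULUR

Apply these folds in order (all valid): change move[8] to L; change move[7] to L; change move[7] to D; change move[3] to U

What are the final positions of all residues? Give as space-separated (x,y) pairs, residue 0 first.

Answer: (0,0) (0,-1) (0,-2) (-1,-2) (-1,-1) (-2,-1) (-2,0) (-3,0) (-3,-1) (-4,-1)

Derivation:
Initial moves: DDLDLULUR
Fold: move[8]->L => DDLDLULUL (positions: [(0, 0), (0, -1), (0, -2), (-1, -2), (-1, -3), (-2, -3), (-2, -2), (-3, -2), (-3, -1), (-4, -1)])
Fold: move[7]->L => DDLDLULLL (positions: [(0, 0), (0, -1), (0, -2), (-1, -2), (-1, -3), (-2, -3), (-2, -2), (-3, -2), (-4, -2), (-5, -2)])
Fold: move[7]->D => DDLDLULDL (positions: [(0, 0), (0, -1), (0, -2), (-1, -2), (-1, -3), (-2, -3), (-2, -2), (-3, -2), (-3, -3), (-4, -3)])
Fold: move[3]->U => DDLULULDL (positions: [(0, 0), (0, -1), (0, -2), (-1, -2), (-1, -1), (-2, -1), (-2, 0), (-3, 0), (-3, -1), (-4, -1)])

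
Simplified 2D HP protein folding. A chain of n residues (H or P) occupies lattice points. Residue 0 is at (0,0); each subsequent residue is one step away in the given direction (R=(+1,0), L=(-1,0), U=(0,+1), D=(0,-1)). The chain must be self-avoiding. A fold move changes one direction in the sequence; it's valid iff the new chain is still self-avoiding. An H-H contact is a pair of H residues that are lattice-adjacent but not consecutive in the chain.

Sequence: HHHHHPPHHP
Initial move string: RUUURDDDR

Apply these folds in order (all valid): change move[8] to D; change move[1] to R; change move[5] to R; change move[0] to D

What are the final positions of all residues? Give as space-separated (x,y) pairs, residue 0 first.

Answer: (0,0) (0,-1) (1,-1) (1,0) (1,1) (2,1) (3,1) (3,0) (3,-1) (3,-2)

Derivation:
Initial moves: RUUURDDDR
Fold: move[8]->D => RUUURDDDD (positions: [(0, 0), (1, 0), (1, 1), (1, 2), (1, 3), (2, 3), (2, 2), (2, 1), (2, 0), (2, -1)])
Fold: move[1]->R => RRUURDDDD (positions: [(0, 0), (1, 0), (2, 0), (2, 1), (2, 2), (3, 2), (3, 1), (3, 0), (3, -1), (3, -2)])
Fold: move[5]->R => RRUURRDDD (positions: [(0, 0), (1, 0), (2, 0), (2, 1), (2, 2), (3, 2), (4, 2), (4, 1), (4, 0), (4, -1)])
Fold: move[0]->D => DRUURRDDD (positions: [(0, 0), (0, -1), (1, -1), (1, 0), (1, 1), (2, 1), (3, 1), (3, 0), (3, -1), (3, -2)])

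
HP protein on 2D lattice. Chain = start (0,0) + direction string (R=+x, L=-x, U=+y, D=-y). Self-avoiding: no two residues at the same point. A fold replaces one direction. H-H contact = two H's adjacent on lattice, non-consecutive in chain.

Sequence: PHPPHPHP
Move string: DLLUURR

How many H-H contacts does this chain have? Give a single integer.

Answer: 0

Derivation:
Positions: [(0, 0), (0, -1), (-1, -1), (-2, -1), (-2, 0), (-2, 1), (-1, 1), (0, 1)]
No H-H contacts found.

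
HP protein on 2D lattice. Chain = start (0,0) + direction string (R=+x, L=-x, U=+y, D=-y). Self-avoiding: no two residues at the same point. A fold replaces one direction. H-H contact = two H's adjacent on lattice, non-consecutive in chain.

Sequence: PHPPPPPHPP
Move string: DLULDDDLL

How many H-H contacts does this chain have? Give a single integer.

Answer: 0

Derivation:
Positions: [(0, 0), (0, -1), (-1, -1), (-1, 0), (-2, 0), (-2, -1), (-2, -2), (-2, -3), (-3, -3), (-4, -3)]
No H-H contacts found.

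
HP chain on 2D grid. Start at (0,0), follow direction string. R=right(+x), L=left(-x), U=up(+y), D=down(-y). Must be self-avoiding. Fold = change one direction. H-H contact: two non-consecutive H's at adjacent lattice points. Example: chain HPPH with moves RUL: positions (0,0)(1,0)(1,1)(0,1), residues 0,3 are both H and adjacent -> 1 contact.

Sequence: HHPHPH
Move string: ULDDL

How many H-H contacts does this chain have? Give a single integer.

Answer: 1

Derivation:
Positions: [(0, 0), (0, 1), (-1, 1), (-1, 0), (-1, -1), (-2, -1)]
H-H contact: residue 0 @(0,0) - residue 3 @(-1, 0)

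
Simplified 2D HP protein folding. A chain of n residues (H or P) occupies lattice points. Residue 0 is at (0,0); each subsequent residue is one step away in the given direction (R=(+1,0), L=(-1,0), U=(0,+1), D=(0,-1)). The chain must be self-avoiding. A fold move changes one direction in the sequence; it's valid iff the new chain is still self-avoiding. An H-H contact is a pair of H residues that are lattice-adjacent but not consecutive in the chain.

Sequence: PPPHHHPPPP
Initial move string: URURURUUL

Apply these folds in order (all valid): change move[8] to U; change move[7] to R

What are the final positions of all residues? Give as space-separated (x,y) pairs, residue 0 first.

Answer: (0,0) (0,1) (1,1) (1,2) (2,2) (2,3) (3,3) (3,4) (4,4) (4,5)

Derivation:
Initial moves: URURURUUL
Fold: move[8]->U => URURURUUU (positions: [(0, 0), (0, 1), (1, 1), (1, 2), (2, 2), (2, 3), (3, 3), (3, 4), (3, 5), (3, 6)])
Fold: move[7]->R => URURURURU (positions: [(0, 0), (0, 1), (1, 1), (1, 2), (2, 2), (2, 3), (3, 3), (3, 4), (4, 4), (4, 5)])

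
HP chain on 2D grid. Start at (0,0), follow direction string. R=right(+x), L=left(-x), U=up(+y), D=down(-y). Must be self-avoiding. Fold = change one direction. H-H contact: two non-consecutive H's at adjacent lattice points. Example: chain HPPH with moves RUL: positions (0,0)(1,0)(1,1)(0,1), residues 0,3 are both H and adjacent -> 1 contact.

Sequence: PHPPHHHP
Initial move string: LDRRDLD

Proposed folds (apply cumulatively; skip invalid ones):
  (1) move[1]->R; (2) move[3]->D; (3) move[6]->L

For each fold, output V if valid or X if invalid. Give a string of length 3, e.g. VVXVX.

Initial: LDRRDLD -> [(0, 0), (-1, 0), (-1, -1), (0, -1), (1, -1), (1, -2), (0, -2), (0, -3)]
Fold 1: move[1]->R => LRRRDLD INVALID (collision), skipped
Fold 2: move[3]->D => LDRDDLD VALID
Fold 3: move[6]->L => LDRDDLL VALID

Answer: XVV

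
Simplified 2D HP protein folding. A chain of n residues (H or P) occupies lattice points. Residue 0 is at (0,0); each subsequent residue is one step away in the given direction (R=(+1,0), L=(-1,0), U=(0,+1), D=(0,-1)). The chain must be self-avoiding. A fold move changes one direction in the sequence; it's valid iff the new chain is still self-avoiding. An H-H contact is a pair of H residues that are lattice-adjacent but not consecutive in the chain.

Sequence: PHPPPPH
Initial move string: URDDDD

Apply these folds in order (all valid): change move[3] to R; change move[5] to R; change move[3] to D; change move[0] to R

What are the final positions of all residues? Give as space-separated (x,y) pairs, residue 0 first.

Answer: (0,0) (1,0) (2,0) (2,-1) (2,-2) (2,-3) (3,-3)

Derivation:
Initial moves: URDDDD
Fold: move[3]->R => URDRDD (positions: [(0, 0), (0, 1), (1, 1), (1, 0), (2, 0), (2, -1), (2, -2)])
Fold: move[5]->R => URDRDR (positions: [(0, 0), (0, 1), (1, 1), (1, 0), (2, 0), (2, -1), (3, -1)])
Fold: move[3]->D => URDDDR (positions: [(0, 0), (0, 1), (1, 1), (1, 0), (1, -1), (1, -2), (2, -2)])
Fold: move[0]->R => RRDDDR (positions: [(0, 0), (1, 0), (2, 0), (2, -1), (2, -2), (2, -3), (3, -3)])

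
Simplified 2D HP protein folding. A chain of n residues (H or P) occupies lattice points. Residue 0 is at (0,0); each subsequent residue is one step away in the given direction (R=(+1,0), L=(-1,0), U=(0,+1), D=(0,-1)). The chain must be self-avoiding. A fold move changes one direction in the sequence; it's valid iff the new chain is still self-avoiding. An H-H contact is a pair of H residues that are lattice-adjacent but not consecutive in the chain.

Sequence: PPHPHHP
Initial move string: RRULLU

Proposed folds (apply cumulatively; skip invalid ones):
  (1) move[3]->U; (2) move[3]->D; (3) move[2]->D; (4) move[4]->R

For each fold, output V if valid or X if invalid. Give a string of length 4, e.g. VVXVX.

Answer: VXXV

Derivation:
Initial: RRULLU -> [(0, 0), (1, 0), (2, 0), (2, 1), (1, 1), (0, 1), (0, 2)]
Fold 1: move[3]->U => RRUULU VALID
Fold 2: move[3]->D => RRUDLU INVALID (collision), skipped
Fold 3: move[2]->D => RRDULU INVALID (collision), skipped
Fold 4: move[4]->R => RRUURU VALID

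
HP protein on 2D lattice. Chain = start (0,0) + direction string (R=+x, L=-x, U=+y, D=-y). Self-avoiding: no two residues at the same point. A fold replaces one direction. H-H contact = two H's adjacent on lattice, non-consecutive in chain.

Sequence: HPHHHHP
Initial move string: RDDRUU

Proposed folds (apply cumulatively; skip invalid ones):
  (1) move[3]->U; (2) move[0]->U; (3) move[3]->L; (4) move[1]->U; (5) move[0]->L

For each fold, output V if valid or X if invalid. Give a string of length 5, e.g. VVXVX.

Initial: RDDRUU -> [(0, 0), (1, 0), (1, -1), (1, -2), (2, -2), (2, -1), (2, 0)]
Fold 1: move[3]->U => RDDUUU INVALID (collision), skipped
Fold 2: move[0]->U => UDDRUU INVALID (collision), skipped
Fold 3: move[3]->L => RDDLUU INVALID (collision), skipped
Fold 4: move[1]->U => RUDRUU INVALID (collision), skipped
Fold 5: move[0]->L => LDDRUU INVALID (collision), skipped

Answer: XXXXX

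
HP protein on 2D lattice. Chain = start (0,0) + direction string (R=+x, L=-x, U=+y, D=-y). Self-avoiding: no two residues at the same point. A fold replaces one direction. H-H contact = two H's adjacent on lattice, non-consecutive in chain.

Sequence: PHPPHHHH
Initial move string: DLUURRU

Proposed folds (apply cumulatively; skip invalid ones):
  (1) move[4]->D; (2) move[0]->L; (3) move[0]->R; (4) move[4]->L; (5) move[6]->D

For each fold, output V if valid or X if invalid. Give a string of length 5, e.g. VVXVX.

Initial: DLUURRU -> [(0, 0), (0, -1), (-1, -1), (-1, 0), (-1, 1), (0, 1), (1, 1), (1, 2)]
Fold 1: move[4]->D => DLUUDRU INVALID (collision), skipped
Fold 2: move[0]->L => LLUURRU VALID
Fold 3: move[0]->R => RLUURRU INVALID (collision), skipped
Fold 4: move[4]->L => LLUULRU INVALID (collision), skipped
Fold 5: move[6]->D => LLUURRD VALID

Answer: XVXXV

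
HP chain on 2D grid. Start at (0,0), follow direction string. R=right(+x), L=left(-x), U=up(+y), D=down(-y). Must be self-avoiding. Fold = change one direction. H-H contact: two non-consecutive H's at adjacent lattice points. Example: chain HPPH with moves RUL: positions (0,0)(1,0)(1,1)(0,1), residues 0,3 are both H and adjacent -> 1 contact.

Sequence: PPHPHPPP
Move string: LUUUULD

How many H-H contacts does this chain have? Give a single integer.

Positions: [(0, 0), (-1, 0), (-1, 1), (-1, 2), (-1, 3), (-1, 4), (-2, 4), (-2, 3)]
No H-H contacts found.

Answer: 0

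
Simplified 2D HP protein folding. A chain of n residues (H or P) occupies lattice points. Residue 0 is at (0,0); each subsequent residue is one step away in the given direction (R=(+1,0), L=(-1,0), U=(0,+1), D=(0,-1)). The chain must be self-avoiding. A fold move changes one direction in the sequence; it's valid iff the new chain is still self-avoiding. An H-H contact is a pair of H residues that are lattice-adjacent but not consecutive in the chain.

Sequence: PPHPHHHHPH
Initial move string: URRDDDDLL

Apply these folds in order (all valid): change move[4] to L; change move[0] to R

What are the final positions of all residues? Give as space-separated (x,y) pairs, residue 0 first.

Answer: (0,0) (1,0) (2,0) (3,0) (3,-1) (2,-1) (2,-2) (2,-3) (1,-3) (0,-3)

Derivation:
Initial moves: URRDDDDLL
Fold: move[4]->L => URRDLDDLL (positions: [(0, 0), (0, 1), (1, 1), (2, 1), (2, 0), (1, 0), (1, -1), (1, -2), (0, -2), (-1, -2)])
Fold: move[0]->R => RRRDLDDLL (positions: [(0, 0), (1, 0), (2, 0), (3, 0), (3, -1), (2, -1), (2, -2), (2, -3), (1, -3), (0, -3)])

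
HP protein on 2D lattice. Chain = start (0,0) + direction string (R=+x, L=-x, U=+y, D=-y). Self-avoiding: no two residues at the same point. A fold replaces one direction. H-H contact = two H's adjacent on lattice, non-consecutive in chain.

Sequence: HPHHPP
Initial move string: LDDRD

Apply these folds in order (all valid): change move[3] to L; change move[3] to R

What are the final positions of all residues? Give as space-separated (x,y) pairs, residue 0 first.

Answer: (0,0) (-1,0) (-1,-1) (-1,-2) (0,-2) (0,-3)

Derivation:
Initial moves: LDDRD
Fold: move[3]->L => LDDLD (positions: [(0, 0), (-1, 0), (-1, -1), (-1, -2), (-2, -2), (-2, -3)])
Fold: move[3]->R => LDDRD (positions: [(0, 0), (-1, 0), (-1, -1), (-1, -2), (0, -2), (0, -3)])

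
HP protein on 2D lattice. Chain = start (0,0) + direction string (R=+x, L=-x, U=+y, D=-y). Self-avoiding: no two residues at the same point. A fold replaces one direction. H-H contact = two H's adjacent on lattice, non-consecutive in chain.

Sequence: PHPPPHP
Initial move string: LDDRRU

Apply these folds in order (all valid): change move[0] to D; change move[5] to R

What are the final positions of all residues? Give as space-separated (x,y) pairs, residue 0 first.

Initial moves: LDDRRU
Fold: move[0]->D => DDDRRU (positions: [(0, 0), (0, -1), (0, -2), (0, -3), (1, -3), (2, -3), (2, -2)])
Fold: move[5]->R => DDDRRR (positions: [(0, 0), (0, -1), (0, -2), (0, -3), (1, -3), (2, -3), (3, -3)])

Answer: (0,0) (0,-1) (0,-2) (0,-3) (1,-3) (2,-3) (3,-3)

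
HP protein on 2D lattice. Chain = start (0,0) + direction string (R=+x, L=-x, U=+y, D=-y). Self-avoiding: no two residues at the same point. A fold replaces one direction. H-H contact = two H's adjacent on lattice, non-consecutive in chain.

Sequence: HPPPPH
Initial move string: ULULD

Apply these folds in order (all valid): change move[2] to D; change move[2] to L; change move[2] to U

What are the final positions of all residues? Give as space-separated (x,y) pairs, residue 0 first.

Answer: (0,0) (0,1) (-1,1) (-1,2) (-2,2) (-2,1)

Derivation:
Initial moves: ULULD
Fold: move[2]->D => ULDLD (positions: [(0, 0), (0, 1), (-1, 1), (-1, 0), (-2, 0), (-2, -1)])
Fold: move[2]->L => ULLLD (positions: [(0, 0), (0, 1), (-1, 1), (-2, 1), (-3, 1), (-3, 0)])
Fold: move[2]->U => ULULD (positions: [(0, 0), (0, 1), (-1, 1), (-1, 2), (-2, 2), (-2, 1)])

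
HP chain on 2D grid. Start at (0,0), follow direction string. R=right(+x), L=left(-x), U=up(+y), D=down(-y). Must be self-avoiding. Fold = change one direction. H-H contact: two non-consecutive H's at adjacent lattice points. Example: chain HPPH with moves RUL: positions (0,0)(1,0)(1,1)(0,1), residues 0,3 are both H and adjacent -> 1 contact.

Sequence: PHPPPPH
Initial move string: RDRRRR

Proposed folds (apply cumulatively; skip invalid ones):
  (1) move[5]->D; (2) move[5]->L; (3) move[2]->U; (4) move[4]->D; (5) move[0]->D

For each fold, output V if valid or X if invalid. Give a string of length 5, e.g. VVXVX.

Answer: VXXVV

Derivation:
Initial: RDRRRR -> [(0, 0), (1, 0), (1, -1), (2, -1), (3, -1), (4, -1), (5, -1)]
Fold 1: move[5]->D => RDRRRD VALID
Fold 2: move[5]->L => RDRRRL INVALID (collision), skipped
Fold 3: move[2]->U => RDURRD INVALID (collision), skipped
Fold 4: move[4]->D => RDRRDD VALID
Fold 5: move[0]->D => DDRRDD VALID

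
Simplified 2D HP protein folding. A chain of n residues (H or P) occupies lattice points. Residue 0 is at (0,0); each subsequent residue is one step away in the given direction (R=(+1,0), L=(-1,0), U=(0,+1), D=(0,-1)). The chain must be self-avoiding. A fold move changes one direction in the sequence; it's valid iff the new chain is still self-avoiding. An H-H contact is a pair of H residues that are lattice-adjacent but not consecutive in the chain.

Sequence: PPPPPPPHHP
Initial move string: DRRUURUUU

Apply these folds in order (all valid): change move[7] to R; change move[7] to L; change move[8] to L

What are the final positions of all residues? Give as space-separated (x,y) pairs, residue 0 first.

Initial moves: DRRUURUUU
Fold: move[7]->R => DRRUURURU (positions: [(0, 0), (0, -1), (1, -1), (2, -1), (2, 0), (2, 1), (3, 1), (3, 2), (4, 2), (4, 3)])
Fold: move[7]->L => DRRUURULU (positions: [(0, 0), (0, -1), (1, -1), (2, -1), (2, 0), (2, 1), (3, 1), (3, 2), (2, 2), (2, 3)])
Fold: move[8]->L => DRRUURULL (positions: [(0, 0), (0, -1), (1, -1), (2, -1), (2, 0), (2, 1), (3, 1), (3, 2), (2, 2), (1, 2)])

Answer: (0,0) (0,-1) (1,-1) (2,-1) (2,0) (2,1) (3,1) (3,2) (2,2) (1,2)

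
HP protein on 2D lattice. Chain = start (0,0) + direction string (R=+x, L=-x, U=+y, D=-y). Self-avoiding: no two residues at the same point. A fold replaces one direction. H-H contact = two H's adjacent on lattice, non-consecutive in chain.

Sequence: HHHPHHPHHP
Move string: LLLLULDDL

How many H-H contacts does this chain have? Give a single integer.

Positions: [(0, 0), (-1, 0), (-2, 0), (-3, 0), (-4, 0), (-4, 1), (-5, 1), (-5, 0), (-5, -1), (-6, -1)]
H-H contact: residue 4 @(-4,0) - residue 7 @(-5, 0)

Answer: 1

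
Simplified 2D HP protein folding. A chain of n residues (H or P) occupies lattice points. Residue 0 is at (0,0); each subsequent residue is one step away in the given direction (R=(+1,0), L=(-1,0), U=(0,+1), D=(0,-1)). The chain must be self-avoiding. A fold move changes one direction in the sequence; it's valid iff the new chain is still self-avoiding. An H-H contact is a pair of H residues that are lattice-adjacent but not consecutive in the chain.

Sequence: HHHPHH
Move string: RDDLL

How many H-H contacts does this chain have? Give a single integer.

Answer: 0

Derivation:
Positions: [(0, 0), (1, 0), (1, -1), (1, -2), (0, -2), (-1, -2)]
No H-H contacts found.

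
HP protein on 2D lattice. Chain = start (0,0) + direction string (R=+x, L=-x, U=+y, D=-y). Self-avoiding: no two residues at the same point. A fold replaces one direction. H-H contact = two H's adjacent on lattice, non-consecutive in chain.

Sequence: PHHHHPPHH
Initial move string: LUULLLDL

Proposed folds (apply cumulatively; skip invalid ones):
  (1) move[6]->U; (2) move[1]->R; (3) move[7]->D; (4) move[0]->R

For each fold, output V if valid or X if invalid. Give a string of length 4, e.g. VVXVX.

Initial: LUULLLDL -> [(0, 0), (-1, 0), (-1, 1), (-1, 2), (-2, 2), (-3, 2), (-4, 2), (-4, 1), (-5, 1)]
Fold 1: move[6]->U => LUULLLUL VALID
Fold 2: move[1]->R => LRULLLUL INVALID (collision), skipped
Fold 3: move[7]->D => LUULLLUD INVALID (collision), skipped
Fold 4: move[0]->R => RUULLLUL VALID

Answer: VXXV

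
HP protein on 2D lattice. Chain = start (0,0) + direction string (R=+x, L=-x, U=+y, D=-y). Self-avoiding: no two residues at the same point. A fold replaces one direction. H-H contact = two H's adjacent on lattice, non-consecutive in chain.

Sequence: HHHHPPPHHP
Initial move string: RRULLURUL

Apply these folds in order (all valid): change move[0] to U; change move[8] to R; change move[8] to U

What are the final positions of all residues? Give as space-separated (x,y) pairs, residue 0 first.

Answer: (0,0) (0,1) (1,1) (1,2) (0,2) (-1,2) (-1,3) (0,3) (0,4) (0,5)

Derivation:
Initial moves: RRULLURUL
Fold: move[0]->U => URULLURUL (positions: [(0, 0), (0, 1), (1, 1), (1, 2), (0, 2), (-1, 2), (-1, 3), (0, 3), (0, 4), (-1, 4)])
Fold: move[8]->R => URULLURUR (positions: [(0, 0), (0, 1), (1, 1), (1, 2), (0, 2), (-1, 2), (-1, 3), (0, 3), (0, 4), (1, 4)])
Fold: move[8]->U => URULLURUU (positions: [(0, 0), (0, 1), (1, 1), (1, 2), (0, 2), (-1, 2), (-1, 3), (0, 3), (0, 4), (0, 5)])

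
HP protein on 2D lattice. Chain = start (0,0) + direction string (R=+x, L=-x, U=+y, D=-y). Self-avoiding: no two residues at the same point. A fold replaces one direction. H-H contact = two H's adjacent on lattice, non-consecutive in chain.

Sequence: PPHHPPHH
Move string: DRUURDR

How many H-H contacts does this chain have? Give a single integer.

Answer: 1

Derivation:
Positions: [(0, 0), (0, -1), (1, -1), (1, 0), (1, 1), (2, 1), (2, 0), (3, 0)]
H-H contact: residue 3 @(1,0) - residue 6 @(2, 0)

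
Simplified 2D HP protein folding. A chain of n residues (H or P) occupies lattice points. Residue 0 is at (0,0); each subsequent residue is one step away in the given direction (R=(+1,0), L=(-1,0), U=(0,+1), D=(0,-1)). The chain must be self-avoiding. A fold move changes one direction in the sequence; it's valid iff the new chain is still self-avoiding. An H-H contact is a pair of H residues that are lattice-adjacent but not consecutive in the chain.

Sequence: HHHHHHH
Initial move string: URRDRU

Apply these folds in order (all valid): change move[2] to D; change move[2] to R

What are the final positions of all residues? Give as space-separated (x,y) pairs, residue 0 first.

Initial moves: URRDRU
Fold: move[2]->D => URDDRU (positions: [(0, 0), (0, 1), (1, 1), (1, 0), (1, -1), (2, -1), (2, 0)])
Fold: move[2]->R => URRDRU (positions: [(0, 0), (0, 1), (1, 1), (2, 1), (2, 0), (3, 0), (3, 1)])

Answer: (0,0) (0,1) (1,1) (2,1) (2,0) (3,0) (3,1)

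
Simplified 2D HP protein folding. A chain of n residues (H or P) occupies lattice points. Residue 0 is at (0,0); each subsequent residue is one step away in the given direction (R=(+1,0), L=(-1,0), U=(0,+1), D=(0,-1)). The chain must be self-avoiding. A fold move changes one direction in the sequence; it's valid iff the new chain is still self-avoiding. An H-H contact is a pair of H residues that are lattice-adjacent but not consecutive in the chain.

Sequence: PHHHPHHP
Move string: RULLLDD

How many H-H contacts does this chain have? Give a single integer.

Answer: 0

Derivation:
Positions: [(0, 0), (1, 0), (1, 1), (0, 1), (-1, 1), (-2, 1), (-2, 0), (-2, -1)]
No H-H contacts found.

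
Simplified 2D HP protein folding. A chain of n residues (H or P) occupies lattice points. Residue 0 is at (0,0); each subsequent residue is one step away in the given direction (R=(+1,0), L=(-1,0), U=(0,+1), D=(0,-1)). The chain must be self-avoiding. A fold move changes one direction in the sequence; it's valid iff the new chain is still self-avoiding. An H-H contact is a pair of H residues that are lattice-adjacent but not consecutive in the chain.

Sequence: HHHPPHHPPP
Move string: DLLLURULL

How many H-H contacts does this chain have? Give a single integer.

Positions: [(0, 0), (0, -1), (-1, -1), (-2, -1), (-3, -1), (-3, 0), (-2, 0), (-2, 1), (-3, 1), (-4, 1)]
No H-H contacts found.

Answer: 0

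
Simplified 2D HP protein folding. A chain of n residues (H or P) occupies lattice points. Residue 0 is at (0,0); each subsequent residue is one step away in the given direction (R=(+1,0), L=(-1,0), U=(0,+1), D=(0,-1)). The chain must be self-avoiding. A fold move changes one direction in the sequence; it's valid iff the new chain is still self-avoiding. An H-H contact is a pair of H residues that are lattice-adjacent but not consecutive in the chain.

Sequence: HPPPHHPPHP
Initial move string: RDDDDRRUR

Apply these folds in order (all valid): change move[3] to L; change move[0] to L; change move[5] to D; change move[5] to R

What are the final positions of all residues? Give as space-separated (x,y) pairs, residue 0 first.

Initial moves: RDDDDRRUR
Fold: move[3]->L => RDDLDRRUR (positions: [(0, 0), (1, 0), (1, -1), (1, -2), (0, -2), (0, -3), (1, -3), (2, -3), (2, -2), (3, -2)])
Fold: move[0]->L => LDDLDRRUR (positions: [(0, 0), (-1, 0), (-1, -1), (-1, -2), (-2, -2), (-2, -3), (-1, -3), (0, -3), (0, -2), (1, -2)])
Fold: move[5]->D => LDDLDDRUR (positions: [(0, 0), (-1, 0), (-1, -1), (-1, -2), (-2, -2), (-2, -3), (-2, -4), (-1, -4), (-1, -3), (0, -3)])
Fold: move[5]->R => LDDLDRRUR (positions: [(0, 0), (-1, 0), (-1, -1), (-1, -2), (-2, -2), (-2, -3), (-1, -3), (0, -3), (0, -2), (1, -2)])

Answer: (0,0) (-1,0) (-1,-1) (-1,-2) (-2,-2) (-2,-3) (-1,-3) (0,-3) (0,-2) (1,-2)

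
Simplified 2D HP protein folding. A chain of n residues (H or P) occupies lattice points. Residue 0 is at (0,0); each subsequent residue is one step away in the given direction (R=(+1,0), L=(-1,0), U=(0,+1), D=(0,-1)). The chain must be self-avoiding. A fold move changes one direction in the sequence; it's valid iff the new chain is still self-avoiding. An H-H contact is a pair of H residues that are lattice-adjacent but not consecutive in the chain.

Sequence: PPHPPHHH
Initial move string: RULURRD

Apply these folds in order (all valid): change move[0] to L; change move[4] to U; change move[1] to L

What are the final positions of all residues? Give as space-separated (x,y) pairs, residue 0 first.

Answer: (0,0) (-1,0) (-2,0) (-3,0) (-3,1) (-3,2) (-2,2) (-2,1)

Derivation:
Initial moves: RULURRD
Fold: move[0]->L => LULURRD (positions: [(0, 0), (-1, 0), (-1, 1), (-2, 1), (-2, 2), (-1, 2), (0, 2), (0, 1)])
Fold: move[4]->U => LULUURD (positions: [(0, 0), (-1, 0), (-1, 1), (-2, 1), (-2, 2), (-2, 3), (-1, 3), (-1, 2)])
Fold: move[1]->L => LLLUURD (positions: [(0, 0), (-1, 0), (-2, 0), (-3, 0), (-3, 1), (-3, 2), (-2, 2), (-2, 1)])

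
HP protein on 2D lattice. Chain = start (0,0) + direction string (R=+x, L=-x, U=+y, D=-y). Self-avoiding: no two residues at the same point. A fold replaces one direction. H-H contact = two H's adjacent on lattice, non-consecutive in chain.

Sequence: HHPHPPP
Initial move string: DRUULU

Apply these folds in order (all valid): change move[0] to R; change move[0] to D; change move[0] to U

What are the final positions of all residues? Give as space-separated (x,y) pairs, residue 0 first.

Initial moves: DRUULU
Fold: move[0]->R => RRUULU (positions: [(0, 0), (1, 0), (2, 0), (2, 1), (2, 2), (1, 2), (1, 3)])
Fold: move[0]->D => DRUULU (positions: [(0, 0), (0, -1), (1, -1), (1, 0), (1, 1), (0, 1), (0, 2)])
Fold: move[0]->U => URUULU (positions: [(0, 0), (0, 1), (1, 1), (1, 2), (1, 3), (0, 3), (0, 4)])

Answer: (0,0) (0,1) (1,1) (1,2) (1,3) (0,3) (0,4)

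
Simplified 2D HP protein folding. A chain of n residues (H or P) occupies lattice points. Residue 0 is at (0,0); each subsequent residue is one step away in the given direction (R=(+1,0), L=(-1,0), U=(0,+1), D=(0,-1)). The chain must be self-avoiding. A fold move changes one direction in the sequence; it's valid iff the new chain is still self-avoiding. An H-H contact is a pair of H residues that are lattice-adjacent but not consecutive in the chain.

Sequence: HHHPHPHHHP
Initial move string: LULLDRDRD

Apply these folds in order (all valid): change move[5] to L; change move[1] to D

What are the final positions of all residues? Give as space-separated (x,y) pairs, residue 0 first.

Answer: (0,0) (-1,0) (-1,-1) (-2,-1) (-3,-1) (-3,-2) (-4,-2) (-4,-3) (-3,-3) (-3,-4)

Derivation:
Initial moves: LULLDRDRD
Fold: move[5]->L => LULLDLDRD (positions: [(0, 0), (-1, 0), (-1, 1), (-2, 1), (-3, 1), (-3, 0), (-4, 0), (-4, -1), (-3, -1), (-3, -2)])
Fold: move[1]->D => LDLLDLDRD (positions: [(0, 0), (-1, 0), (-1, -1), (-2, -1), (-3, -1), (-3, -2), (-4, -2), (-4, -3), (-3, -3), (-3, -4)])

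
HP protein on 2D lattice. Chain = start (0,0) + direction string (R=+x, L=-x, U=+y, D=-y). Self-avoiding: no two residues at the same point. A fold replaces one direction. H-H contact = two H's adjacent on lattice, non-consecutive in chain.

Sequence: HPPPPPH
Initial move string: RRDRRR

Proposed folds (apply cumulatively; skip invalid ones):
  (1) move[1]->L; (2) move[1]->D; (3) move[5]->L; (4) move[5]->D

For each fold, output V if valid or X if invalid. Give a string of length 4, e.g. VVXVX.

Answer: XVXV

Derivation:
Initial: RRDRRR -> [(0, 0), (1, 0), (2, 0), (2, -1), (3, -1), (4, -1), (5, -1)]
Fold 1: move[1]->L => RLDRRR INVALID (collision), skipped
Fold 2: move[1]->D => RDDRRR VALID
Fold 3: move[5]->L => RDDRRL INVALID (collision), skipped
Fold 4: move[5]->D => RDDRRD VALID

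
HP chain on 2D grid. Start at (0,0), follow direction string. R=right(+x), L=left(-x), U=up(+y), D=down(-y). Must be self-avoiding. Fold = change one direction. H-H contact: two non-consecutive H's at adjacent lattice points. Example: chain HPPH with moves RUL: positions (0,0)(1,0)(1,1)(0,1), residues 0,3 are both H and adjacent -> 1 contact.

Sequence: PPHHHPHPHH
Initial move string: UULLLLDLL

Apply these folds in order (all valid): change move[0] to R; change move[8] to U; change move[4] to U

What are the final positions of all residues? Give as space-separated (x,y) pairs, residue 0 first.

Initial moves: UULLLLDLL
Fold: move[0]->R => RULLLLDLL (positions: [(0, 0), (1, 0), (1, 1), (0, 1), (-1, 1), (-2, 1), (-3, 1), (-3, 0), (-4, 0), (-5, 0)])
Fold: move[8]->U => RULLLLDLU (positions: [(0, 0), (1, 0), (1, 1), (0, 1), (-1, 1), (-2, 1), (-3, 1), (-3, 0), (-4, 0), (-4, 1)])
Fold: move[4]->U => RULLULDLU (positions: [(0, 0), (1, 0), (1, 1), (0, 1), (-1, 1), (-1, 2), (-2, 2), (-2, 1), (-3, 1), (-3, 2)])

Answer: (0,0) (1,0) (1,1) (0,1) (-1,1) (-1,2) (-2,2) (-2,1) (-3,1) (-3,2)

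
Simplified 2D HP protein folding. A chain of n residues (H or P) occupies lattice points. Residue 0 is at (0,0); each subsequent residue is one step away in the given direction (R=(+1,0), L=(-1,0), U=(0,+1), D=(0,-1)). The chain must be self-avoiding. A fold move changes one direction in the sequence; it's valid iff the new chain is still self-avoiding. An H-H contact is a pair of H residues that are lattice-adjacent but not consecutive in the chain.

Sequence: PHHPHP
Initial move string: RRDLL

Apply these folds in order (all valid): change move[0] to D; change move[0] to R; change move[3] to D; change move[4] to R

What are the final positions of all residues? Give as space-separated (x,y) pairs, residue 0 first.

Answer: (0,0) (1,0) (2,0) (2,-1) (2,-2) (3,-2)

Derivation:
Initial moves: RRDLL
Fold: move[0]->D => DRDLL (positions: [(0, 0), (0, -1), (1, -1), (1, -2), (0, -2), (-1, -2)])
Fold: move[0]->R => RRDLL (positions: [(0, 0), (1, 0), (2, 0), (2, -1), (1, -1), (0, -1)])
Fold: move[3]->D => RRDDL (positions: [(0, 0), (1, 0), (2, 0), (2, -1), (2, -2), (1, -2)])
Fold: move[4]->R => RRDDR (positions: [(0, 0), (1, 0), (2, 0), (2, -1), (2, -2), (3, -2)])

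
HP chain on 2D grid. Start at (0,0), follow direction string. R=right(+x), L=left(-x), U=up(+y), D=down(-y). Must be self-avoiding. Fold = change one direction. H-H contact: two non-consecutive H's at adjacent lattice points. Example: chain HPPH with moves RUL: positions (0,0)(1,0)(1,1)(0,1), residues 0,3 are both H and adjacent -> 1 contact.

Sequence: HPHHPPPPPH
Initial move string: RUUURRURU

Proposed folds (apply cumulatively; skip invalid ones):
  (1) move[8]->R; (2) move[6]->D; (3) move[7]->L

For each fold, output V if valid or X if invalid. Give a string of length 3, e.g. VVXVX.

Initial: RUUURRURU -> [(0, 0), (1, 0), (1, 1), (1, 2), (1, 3), (2, 3), (3, 3), (3, 4), (4, 4), (4, 5)]
Fold 1: move[8]->R => RUUURRURR VALID
Fold 2: move[6]->D => RUUURRDRR VALID
Fold 3: move[7]->L => RUUURRDLR INVALID (collision), skipped

Answer: VVX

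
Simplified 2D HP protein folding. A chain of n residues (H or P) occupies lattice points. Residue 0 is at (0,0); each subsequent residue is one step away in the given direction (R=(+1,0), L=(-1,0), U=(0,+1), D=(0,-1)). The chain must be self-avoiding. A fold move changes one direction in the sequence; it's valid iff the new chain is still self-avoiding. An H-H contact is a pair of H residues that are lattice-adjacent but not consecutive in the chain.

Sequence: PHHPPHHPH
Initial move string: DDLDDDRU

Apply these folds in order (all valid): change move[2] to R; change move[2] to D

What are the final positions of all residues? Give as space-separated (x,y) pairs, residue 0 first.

Answer: (0,0) (0,-1) (0,-2) (0,-3) (0,-4) (0,-5) (0,-6) (1,-6) (1,-5)

Derivation:
Initial moves: DDLDDDRU
Fold: move[2]->R => DDRDDDRU (positions: [(0, 0), (0, -1), (0, -2), (1, -2), (1, -3), (1, -4), (1, -5), (2, -5), (2, -4)])
Fold: move[2]->D => DDDDDDRU (positions: [(0, 0), (0, -1), (0, -2), (0, -3), (0, -4), (0, -5), (0, -6), (1, -6), (1, -5)])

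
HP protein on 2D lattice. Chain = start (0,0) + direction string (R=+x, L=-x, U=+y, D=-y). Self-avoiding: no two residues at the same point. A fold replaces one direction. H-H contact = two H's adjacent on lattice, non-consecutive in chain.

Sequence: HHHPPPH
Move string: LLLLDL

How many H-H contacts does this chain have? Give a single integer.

Answer: 0

Derivation:
Positions: [(0, 0), (-1, 0), (-2, 0), (-3, 0), (-4, 0), (-4, -1), (-5, -1)]
No H-H contacts found.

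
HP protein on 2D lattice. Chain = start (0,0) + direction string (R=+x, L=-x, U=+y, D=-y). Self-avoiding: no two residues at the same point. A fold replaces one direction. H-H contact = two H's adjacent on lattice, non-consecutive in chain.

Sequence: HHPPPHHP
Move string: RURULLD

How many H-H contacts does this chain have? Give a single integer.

Positions: [(0, 0), (1, 0), (1, 1), (2, 1), (2, 2), (1, 2), (0, 2), (0, 1)]
No H-H contacts found.

Answer: 0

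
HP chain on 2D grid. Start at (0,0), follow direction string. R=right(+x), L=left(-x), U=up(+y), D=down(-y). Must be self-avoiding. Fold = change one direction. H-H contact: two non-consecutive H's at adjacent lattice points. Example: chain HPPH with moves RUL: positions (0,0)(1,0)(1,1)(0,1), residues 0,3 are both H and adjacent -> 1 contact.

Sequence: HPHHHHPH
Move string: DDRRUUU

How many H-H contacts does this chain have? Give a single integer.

Positions: [(0, 0), (0, -1), (0, -2), (1, -2), (2, -2), (2, -1), (2, 0), (2, 1)]
No H-H contacts found.

Answer: 0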